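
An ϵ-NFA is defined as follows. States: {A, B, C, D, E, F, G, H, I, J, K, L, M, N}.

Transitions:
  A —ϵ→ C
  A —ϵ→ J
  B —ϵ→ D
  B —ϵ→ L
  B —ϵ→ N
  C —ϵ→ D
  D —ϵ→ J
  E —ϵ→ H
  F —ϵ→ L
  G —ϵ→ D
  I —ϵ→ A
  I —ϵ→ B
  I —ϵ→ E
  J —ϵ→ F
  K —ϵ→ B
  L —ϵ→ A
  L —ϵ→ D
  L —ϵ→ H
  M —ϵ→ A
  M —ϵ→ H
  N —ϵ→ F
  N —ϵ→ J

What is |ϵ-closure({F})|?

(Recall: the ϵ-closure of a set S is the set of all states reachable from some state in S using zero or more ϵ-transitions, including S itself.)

7

Start with {F}.
From F via ϵ: add L.
From L via ϵ: add A, D, H.
From A via ϵ: add C, J.
ϵ-closure = {A, C, D, F, H, J, L}, which has 7 states.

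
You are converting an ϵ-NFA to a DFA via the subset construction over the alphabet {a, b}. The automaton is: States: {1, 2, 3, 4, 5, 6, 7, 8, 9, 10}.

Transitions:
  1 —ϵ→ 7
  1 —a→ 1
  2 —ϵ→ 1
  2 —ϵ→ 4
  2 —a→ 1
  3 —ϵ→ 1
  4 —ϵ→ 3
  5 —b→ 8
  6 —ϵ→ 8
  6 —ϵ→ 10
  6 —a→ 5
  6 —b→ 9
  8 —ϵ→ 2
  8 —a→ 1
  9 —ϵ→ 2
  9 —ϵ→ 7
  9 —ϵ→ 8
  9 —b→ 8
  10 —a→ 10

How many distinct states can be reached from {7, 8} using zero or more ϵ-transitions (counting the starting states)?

6

Start with {7, 8}.
From 8 via ϵ: add 2.
From 2 via ϵ: add 1, 4.
From 4 via ϵ: add 3.
ϵ-closure = {1, 2, 3, 4, 7, 8}, which has 6 states.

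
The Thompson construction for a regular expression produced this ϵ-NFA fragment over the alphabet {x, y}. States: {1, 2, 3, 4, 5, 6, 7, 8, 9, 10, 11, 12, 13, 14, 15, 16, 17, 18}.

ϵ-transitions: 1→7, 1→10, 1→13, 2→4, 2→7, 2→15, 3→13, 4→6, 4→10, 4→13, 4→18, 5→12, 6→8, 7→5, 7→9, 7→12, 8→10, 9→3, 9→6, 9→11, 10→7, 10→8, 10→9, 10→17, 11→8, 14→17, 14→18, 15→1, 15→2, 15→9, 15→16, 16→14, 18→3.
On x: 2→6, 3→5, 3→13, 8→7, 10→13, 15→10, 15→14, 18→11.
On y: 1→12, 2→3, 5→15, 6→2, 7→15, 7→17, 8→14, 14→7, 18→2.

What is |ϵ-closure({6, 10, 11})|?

Start with {6, 10, 11}.
From 6 via ϵ: add 8.
From 10 via ϵ: add 7, 9, 17.
From 7 via ϵ: add 5, 12.
From 9 via ϵ: add 3.
From 3 via ϵ: add 13.
ϵ-closure = {3, 5, 6, 7, 8, 9, 10, 11, 12, 13, 17}, which has 11 states.

11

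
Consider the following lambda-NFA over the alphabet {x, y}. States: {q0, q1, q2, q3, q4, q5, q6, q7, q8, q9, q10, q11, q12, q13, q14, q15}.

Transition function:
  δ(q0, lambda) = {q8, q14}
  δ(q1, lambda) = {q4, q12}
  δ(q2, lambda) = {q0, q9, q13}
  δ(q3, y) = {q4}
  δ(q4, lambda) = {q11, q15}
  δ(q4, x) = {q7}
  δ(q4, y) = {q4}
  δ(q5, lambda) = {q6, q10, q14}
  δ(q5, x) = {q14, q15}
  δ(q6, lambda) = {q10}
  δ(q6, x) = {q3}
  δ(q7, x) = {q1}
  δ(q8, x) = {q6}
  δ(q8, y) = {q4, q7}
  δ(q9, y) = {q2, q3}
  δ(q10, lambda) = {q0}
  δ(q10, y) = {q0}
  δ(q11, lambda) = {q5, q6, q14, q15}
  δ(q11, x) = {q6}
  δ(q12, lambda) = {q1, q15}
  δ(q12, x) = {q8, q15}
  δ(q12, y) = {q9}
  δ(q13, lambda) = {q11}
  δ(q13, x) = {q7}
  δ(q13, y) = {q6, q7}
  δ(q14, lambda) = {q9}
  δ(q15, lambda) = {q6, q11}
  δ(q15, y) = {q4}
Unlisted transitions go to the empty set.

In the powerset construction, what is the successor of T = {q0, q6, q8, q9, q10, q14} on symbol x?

{q0, q3, q6, q8, q9, q10, q14}

q6 on x → {q3}.
q8 on x → {q6}.
No x-transition from q0, q9, q10, q14.
Union after reading x: {q3, q6}.
Now take the lambda-closure:
From q6 via lambda: add q10.
From q10 via lambda: add q0.
From q0 via lambda: add q8, q14.
From q14 via lambda: add q9.
No new states can be added; the closed set is {q0, q3, q6, q8, q9, q10, q14}.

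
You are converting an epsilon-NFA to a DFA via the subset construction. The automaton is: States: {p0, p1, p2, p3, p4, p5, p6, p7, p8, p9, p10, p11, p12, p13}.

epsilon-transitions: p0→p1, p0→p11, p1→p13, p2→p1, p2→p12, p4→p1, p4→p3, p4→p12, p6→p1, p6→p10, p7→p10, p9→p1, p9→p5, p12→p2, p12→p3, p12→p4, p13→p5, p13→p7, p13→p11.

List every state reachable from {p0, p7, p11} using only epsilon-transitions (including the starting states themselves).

Start with {p0, p7, p11}.
From p0 via epsilon: add p1.
From p7 via epsilon: add p10.
From p1 via epsilon: add p13.
From p13 via epsilon: add p5.
No new states can be added; the closed set is {p0, p1, p5, p7, p10, p11, p13}.

{p0, p1, p5, p7, p10, p11, p13}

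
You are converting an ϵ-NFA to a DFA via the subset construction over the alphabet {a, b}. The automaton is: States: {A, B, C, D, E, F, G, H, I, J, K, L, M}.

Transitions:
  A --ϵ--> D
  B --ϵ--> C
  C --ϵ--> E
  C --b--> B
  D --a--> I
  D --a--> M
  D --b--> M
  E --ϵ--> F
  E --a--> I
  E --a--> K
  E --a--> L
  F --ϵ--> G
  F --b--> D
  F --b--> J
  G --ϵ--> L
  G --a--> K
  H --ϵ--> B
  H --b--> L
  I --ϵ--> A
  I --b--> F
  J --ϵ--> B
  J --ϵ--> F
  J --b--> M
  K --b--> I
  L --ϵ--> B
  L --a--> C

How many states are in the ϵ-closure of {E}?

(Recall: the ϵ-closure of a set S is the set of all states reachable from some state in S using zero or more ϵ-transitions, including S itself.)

Start with {E}.
From E via ϵ: add F.
From F via ϵ: add G.
From G via ϵ: add L.
From L via ϵ: add B.
From B via ϵ: add C.
ϵ-closure = {B, C, E, F, G, L}, which has 6 states.

6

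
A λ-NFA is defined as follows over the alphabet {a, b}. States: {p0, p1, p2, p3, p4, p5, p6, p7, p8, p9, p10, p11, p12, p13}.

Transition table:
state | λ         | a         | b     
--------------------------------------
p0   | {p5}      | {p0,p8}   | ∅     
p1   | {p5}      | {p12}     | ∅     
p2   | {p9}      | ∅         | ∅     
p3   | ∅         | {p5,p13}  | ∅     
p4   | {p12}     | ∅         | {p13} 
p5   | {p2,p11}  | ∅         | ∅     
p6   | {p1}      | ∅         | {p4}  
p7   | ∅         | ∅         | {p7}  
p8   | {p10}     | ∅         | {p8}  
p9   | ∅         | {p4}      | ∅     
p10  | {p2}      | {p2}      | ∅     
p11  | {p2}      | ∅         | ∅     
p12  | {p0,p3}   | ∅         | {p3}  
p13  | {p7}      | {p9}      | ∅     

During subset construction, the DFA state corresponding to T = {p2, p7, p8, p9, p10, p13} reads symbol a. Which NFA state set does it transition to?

p9 on a → {p4}.
p10 on a → {p2}.
p13 on a → {p9}.
No a-transition from p2, p7, p8.
Union after reading a: {p2, p4, p9}.
Now take the λ-closure:
From p4 via λ: add p12.
From p12 via λ: add p0, p3.
From p0 via λ: add p5.
From p5 via λ: add p11.
No new states can be added; the closed set is {p0, p2, p3, p4, p5, p9, p11, p12}.

{p0, p2, p3, p4, p5, p9, p11, p12}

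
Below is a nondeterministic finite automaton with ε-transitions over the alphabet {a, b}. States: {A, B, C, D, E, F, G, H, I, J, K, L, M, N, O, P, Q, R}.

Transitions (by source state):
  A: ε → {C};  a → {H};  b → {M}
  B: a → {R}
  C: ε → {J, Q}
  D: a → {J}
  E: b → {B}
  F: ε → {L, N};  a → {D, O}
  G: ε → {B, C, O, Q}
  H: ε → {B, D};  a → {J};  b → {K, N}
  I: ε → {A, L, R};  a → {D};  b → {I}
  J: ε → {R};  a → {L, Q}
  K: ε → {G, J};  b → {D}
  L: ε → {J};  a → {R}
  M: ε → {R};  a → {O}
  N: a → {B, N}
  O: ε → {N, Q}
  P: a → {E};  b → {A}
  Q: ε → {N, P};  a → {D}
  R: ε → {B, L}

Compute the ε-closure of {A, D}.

{A, B, C, D, J, L, N, P, Q, R}

Start with {A, D}.
From A via ε: add C.
From C via ε: add J, Q.
From J via ε: add R.
From Q via ε: add N, P.
From R via ε: add B, L.
No new states can be added; the closed set is {A, B, C, D, J, L, N, P, Q, R}.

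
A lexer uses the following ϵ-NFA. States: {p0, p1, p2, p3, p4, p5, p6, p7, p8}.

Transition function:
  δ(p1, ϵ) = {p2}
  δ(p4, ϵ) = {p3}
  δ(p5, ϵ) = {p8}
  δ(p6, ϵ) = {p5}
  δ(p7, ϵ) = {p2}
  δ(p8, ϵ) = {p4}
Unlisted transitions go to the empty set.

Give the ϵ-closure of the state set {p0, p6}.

{p0, p3, p4, p5, p6, p8}

Start with {p0, p6}.
From p6 via ϵ: add p5.
From p5 via ϵ: add p8.
From p8 via ϵ: add p4.
From p4 via ϵ: add p3.
No new states can be added; the closed set is {p0, p3, p4, p5, p6, p8}.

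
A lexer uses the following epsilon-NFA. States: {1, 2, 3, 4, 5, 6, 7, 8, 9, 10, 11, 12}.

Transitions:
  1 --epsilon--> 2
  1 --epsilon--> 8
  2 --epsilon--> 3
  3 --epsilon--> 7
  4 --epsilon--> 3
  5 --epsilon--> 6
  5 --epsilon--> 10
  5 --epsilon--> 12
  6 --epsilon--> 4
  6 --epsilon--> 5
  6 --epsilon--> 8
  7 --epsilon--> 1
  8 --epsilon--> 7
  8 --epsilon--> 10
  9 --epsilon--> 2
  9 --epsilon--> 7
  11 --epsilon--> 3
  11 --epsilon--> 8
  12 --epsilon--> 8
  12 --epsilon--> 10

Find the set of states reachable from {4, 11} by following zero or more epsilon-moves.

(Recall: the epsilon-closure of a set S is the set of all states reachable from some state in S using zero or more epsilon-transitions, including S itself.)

Start with {4, 11}.
From 4 via epsilon: add 3.
From 11 via epsilon: add 8.
From 3 via epsilon: add 7.
From 8 via epsilon: add 10.
From 7 via epsilon: add 1.
From 1 via epsilon: add 2.
No new states can be added; the closed set is {1, 2, 3, 4, 7, 8, 10, 11}.

{1, 2, 3, 4, 7, 8, 10, 11}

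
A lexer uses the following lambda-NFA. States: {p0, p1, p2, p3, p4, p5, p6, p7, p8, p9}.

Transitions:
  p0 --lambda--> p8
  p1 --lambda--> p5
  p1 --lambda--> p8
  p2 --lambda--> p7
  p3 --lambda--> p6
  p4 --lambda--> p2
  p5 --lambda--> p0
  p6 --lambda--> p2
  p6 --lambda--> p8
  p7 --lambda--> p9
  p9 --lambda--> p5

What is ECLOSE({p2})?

Start with {p2}.
From p2 via lambda: add p7.
From p7 via lambda: add p9.
From p9 via lambda: add p5.
From p5 via lambda: add p0.
From p0 via lambda: add p8.
No new states can be added; the closed set is {p0, p2, p5, p7, p8, p9}.

{p0, p2, p5, p7, p8, p9}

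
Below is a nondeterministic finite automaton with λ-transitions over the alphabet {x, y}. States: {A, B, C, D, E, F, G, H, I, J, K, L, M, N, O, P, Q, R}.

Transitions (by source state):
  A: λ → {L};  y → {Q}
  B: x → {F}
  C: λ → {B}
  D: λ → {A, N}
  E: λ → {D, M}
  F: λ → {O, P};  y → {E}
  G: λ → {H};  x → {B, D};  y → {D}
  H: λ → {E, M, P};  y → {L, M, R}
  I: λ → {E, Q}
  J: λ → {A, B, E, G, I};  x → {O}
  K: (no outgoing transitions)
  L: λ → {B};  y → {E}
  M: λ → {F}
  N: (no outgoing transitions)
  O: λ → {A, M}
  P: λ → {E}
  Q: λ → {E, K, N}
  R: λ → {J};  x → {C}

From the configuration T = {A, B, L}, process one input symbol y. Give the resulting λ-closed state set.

A on y → {Q}.
L on y → {E}.
No y-transition from B.
Union after reading y: {E, Q}.
Now take the λ-closure:
From E via λ: add D, M.
From Q via λ: add K, N.
From D via λ: add A.
From M via λ: add F.
From A via λ: add L.
From F via λ: add O, P.
From L via λ: add B.
No new states can be added; the closed set is {A, B, D, E, F, K, L, M, N, O, P, Q}.

{A, B, D, E, F, K, L, M, N, O, P, Q}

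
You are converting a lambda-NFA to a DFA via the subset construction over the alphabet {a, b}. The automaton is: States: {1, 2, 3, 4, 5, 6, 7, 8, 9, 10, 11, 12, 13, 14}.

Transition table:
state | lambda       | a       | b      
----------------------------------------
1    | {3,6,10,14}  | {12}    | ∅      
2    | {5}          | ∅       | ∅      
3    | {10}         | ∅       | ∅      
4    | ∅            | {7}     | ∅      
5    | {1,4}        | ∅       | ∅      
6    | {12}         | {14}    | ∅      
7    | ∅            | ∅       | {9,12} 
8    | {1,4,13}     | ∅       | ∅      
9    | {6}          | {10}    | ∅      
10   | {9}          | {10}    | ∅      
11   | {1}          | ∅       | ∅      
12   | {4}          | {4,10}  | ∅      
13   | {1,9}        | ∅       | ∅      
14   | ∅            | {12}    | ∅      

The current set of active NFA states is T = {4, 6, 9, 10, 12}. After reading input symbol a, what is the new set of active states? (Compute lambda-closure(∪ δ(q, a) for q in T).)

4 on a → {7}.
6 on a → {14}.
9 on a → {10}.
10 on a → {10}.
12 on a → {4, 10}.
Union after reading a: {4, 7, 10, 14}.
Now take the lambda-closure:
From 10 via lambda: add 9.
From 9 via lambda: add 6.
From 6 via lambda: add 12.
No new states can be added; the closed set is {4, 6, 7, 9, 10, 12, 14}.

{4, 6, 7, 9, 10, 12, 14}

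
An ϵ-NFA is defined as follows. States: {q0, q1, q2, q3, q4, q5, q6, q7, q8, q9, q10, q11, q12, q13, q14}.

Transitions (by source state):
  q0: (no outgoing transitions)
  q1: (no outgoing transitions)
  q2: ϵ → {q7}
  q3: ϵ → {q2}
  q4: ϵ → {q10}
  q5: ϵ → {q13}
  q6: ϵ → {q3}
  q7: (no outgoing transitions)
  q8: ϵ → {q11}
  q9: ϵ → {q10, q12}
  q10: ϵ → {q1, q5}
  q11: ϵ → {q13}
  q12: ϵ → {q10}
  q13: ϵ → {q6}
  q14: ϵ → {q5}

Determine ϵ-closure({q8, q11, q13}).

{q2, q3, q6, q7, q8, q11, q13}

Start with {q8, q11, q13}.
From q13 via ϵ: add q6.
From q6 via ϵ: add q3.
From q3 via ϵ: add q2.
From q2 via ϵ: add q7.
No new states can be added; the closed set is {q2, q3, q6, q7, q8, q11, q13}.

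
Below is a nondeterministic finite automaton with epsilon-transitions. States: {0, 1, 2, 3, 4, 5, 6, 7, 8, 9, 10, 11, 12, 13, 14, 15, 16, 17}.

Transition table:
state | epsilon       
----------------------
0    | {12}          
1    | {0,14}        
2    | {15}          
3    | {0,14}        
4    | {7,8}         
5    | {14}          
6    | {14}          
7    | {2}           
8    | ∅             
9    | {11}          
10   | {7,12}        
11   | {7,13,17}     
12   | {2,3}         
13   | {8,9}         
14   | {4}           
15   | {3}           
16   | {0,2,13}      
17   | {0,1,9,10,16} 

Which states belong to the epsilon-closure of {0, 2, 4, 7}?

{0, 2, 3, 4, 7, 8, 12, 14, 15}

Start with {0, 2, 4, 7}.
From 0 via epsilon: add 12.
From 2 via epsilon: add 15.
From 4 via epsilon: add 8.
From 12 via epsilon: add 3.
From 3 via epsilon: add 14.
No new states can be added; the closed set is {0, 2, 3, 4, 7, 8, 12, 14, 15}.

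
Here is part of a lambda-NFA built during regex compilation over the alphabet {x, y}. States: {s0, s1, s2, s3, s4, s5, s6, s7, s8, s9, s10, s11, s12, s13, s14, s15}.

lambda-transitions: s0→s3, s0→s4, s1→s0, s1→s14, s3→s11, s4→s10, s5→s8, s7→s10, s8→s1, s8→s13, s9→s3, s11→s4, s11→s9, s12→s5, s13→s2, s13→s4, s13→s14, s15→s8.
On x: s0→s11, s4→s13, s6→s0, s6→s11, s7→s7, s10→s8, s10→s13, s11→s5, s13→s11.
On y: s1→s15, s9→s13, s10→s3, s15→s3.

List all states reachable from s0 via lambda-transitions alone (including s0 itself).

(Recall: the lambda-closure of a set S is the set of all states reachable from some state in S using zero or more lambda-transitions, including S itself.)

{s0, s3, s4, s9, s10, s11}

Start with {s0}.
From s0 via lambda: add s3, s4.
From s3 via lambda: add s11.
From s4 via lambda: add s10.
From s11 via lambda: add s9.
No new states can be added; the closed set is {s0, s3, s4, s9, s10, s11}.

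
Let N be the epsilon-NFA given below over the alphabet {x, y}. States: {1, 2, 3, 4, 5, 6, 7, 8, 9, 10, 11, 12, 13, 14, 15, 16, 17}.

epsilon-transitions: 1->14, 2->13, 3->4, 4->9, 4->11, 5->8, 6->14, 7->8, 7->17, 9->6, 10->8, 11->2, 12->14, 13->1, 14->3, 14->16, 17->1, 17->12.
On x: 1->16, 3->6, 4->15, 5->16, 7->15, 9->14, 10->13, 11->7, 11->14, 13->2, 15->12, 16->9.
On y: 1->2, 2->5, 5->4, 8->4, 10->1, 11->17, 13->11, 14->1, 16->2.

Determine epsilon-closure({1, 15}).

{1, 2, 3, 4, 6, 9, 11, 13, 14, 15, 16}

Start with {1, 15}.
From 1 via epsilon: add 14.
From 14 via epsilon: add 3, 16.
From 3 via epsilon: add 4.
From 4 via epsilon: add 9, 11.
From 9 via epsilon: add 6.
From 11 via epsilon: add 2.
From 2 via epsilon: add 13.
No new states can be added; the closed set is {1, 2, 3, 4, 6, 9, 11, 13, 14, 15, 16}.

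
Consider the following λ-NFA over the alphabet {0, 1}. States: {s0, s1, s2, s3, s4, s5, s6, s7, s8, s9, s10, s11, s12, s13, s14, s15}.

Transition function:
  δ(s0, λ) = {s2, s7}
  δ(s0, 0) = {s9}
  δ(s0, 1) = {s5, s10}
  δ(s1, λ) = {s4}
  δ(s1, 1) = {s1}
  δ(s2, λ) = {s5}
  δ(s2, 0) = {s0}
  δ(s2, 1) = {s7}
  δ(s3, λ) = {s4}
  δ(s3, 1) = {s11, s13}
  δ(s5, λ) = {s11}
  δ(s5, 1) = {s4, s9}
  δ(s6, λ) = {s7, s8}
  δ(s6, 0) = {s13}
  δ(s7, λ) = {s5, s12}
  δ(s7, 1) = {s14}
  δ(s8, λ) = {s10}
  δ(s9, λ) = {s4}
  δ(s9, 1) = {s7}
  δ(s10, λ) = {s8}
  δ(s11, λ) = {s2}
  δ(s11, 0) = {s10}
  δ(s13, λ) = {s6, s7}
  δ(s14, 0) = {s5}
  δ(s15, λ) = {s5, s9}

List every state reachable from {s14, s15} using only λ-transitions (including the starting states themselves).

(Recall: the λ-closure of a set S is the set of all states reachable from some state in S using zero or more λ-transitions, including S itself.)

Start with {s14, s15}.
From s15 via λ: add s5, s9.
From s5 via λ: add s11.
From s9 via λ: add s4.
From s11 via λ: add s2.
No new states can be added; the closed set is {s2, s4, s5, s9, s11, s14, s15}.

{s2, s4, s5, s9, s11, s14, s15}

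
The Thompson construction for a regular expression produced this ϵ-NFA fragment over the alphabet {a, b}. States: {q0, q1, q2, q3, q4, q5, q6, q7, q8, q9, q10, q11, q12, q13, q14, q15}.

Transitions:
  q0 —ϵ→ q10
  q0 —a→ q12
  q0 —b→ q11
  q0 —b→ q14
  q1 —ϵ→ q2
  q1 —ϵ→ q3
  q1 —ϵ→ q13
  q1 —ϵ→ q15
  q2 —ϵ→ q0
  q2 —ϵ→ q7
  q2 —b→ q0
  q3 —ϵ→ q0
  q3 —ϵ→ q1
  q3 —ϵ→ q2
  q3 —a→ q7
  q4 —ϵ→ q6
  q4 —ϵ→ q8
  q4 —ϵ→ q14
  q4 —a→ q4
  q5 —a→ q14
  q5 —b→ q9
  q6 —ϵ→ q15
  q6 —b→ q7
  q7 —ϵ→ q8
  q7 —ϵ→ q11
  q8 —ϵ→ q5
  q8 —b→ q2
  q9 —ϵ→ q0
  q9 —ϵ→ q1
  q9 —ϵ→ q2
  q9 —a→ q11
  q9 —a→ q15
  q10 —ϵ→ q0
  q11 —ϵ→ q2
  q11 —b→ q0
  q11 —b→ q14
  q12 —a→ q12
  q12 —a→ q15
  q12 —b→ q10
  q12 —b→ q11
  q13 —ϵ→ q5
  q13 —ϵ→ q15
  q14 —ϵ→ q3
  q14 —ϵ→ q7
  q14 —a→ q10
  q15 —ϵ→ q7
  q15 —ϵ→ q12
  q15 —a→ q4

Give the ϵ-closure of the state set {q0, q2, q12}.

{q0, q2, q5, q7, q8, q10, q11, q12}

Start with {q0, q2, q12}.
From q0 via ϵ: add q10.
From q2 via ϵ: add q7.
From q7 via ϵ: add q8, q11.
From q8 via ϵ: add q5.
No new states can be added; the closed set is {q0, q2, q5, q7, q8, q10, q11, q12}.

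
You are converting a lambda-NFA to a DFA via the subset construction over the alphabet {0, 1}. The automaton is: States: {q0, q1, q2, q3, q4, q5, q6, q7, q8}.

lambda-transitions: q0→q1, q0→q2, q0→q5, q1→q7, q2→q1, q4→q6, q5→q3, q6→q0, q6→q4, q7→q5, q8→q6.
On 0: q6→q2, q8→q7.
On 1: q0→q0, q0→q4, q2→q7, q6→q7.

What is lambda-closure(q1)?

{q1, q3, q5, q7}

Start with {q1}.
From q1 via lambda: add q7.
From q7 via lambda: add q5.
From q5 via lambda: add q3.
No new states can be added; the closed set is {q1, q3, q5, q7}.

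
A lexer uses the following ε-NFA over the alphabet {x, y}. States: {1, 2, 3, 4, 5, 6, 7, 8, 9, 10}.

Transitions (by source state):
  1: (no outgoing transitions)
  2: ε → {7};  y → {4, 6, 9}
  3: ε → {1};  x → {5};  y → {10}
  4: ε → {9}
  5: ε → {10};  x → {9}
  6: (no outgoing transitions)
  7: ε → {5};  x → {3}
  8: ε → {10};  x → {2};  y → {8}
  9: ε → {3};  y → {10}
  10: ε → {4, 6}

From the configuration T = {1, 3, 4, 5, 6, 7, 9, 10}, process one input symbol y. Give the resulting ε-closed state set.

3 on y → {10}.
9 on y → {10}.
No y-transition from 1, 4, 5, 6, 7, 10.
Union after reading y: {10}.
Now take the ε-closure:
From 10 via ε: add 4, 6.
From 4 via ε: add 9.
From 9 via ε: add 3.
From 3 via ε: add 1.
No new states can be added; the closed set is {1, 3, 4, 6, 9, 10}.

{1, 3, 4, 6, 9, 10}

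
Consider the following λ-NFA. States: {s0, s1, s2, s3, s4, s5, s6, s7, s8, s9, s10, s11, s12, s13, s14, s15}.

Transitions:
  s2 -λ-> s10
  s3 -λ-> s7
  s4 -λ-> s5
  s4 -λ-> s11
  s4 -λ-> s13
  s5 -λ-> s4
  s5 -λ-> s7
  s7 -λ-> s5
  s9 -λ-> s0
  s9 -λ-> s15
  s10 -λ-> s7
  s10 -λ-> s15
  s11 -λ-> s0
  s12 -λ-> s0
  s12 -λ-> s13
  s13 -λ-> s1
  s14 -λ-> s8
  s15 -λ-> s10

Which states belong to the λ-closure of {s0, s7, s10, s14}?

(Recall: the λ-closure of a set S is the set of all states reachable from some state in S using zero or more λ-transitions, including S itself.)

Start with {s0, s7, s10, s14}.
From s7 via λ: add s5.
From s10 via λ: add s15.
From s14 via λ: add s8.
From s5 via λ: add s4.
From s4 via λ: add s11, s13.
From s13 via λ: add s1.
No new states can be added; the closed set is {s0, s1, s4, s5, s7, s8, s10, s11, s13, s14, s15}.

{s0, s1, s4, s5, s7, s8, s10, s11, s13, s14, s15}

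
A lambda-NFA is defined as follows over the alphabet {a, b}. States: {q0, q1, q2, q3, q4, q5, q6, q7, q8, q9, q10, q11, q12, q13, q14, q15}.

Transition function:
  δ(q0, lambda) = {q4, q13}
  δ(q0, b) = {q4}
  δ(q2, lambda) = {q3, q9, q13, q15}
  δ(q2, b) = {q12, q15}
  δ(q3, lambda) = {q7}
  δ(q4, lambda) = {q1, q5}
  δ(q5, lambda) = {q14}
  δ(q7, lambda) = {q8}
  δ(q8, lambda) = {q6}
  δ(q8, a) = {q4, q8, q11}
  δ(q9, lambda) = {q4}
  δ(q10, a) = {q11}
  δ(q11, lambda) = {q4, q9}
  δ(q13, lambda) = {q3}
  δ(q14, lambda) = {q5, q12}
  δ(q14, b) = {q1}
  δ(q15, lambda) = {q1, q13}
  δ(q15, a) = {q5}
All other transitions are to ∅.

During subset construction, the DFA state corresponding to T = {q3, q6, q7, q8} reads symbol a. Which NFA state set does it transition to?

{q1, q4, q5, q6, q8, q9, q11, q12, q14}

q8 on a → {q4, q8, q11}.
No a-transition from q3, q6, q7.
Union after reading a: {q4, q8, q11}.
Now take the lambda-closure:
From q4 via lambda: add q1, q5.
From q8 via lambda: add q6.
From q11 via lambda: add q9.
From q5 via lambda: add q14.
From q14 via lambda: add q12.
No new states can be added; the closed set is {q1, q4, q5, q6, q8, q9, q11, q12, q14}.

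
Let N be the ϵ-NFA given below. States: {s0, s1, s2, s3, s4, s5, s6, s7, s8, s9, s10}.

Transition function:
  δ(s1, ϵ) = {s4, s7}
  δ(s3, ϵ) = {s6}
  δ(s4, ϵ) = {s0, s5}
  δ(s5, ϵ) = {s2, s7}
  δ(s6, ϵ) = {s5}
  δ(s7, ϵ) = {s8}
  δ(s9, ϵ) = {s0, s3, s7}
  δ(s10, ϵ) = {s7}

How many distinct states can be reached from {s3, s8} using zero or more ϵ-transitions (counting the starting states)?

Start with {s3, s8}.
From s3 via ϵ: add s6.
From s6 via ϵ: add s5.
From s5 via ϵ: add s2, s7.
ϵ-closure = {s2, s3, s5, s6, s7, s8}, which has 6 states.

6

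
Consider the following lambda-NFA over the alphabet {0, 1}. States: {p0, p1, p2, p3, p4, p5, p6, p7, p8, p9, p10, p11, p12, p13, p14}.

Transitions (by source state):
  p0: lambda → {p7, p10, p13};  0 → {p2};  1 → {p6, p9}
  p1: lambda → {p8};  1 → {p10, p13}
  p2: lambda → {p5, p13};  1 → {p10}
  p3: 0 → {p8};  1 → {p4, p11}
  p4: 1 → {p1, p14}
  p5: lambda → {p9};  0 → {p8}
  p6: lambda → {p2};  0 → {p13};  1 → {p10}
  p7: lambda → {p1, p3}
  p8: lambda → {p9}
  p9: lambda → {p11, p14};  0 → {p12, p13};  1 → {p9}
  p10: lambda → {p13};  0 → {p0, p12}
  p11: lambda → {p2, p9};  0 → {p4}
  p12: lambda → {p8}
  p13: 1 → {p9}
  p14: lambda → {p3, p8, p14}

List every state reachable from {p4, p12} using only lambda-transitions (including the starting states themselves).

{p2, p3, p4, p5, p8, p9, p11, p12, p13, p14}

Start with {p4, p12}.
From p12 via lambda: add p8.
From p8 via lambda: add p9.
From p9 via lambda: add p11, p14.
From p11 via lambda: add p2.
From p14 via lambda: add p3.
From p2 via lambda: add p5, p13.
No new states can be added; the closed set is {p2, p3, p4, p5, p8, p9, p11, p12, p13, p14}.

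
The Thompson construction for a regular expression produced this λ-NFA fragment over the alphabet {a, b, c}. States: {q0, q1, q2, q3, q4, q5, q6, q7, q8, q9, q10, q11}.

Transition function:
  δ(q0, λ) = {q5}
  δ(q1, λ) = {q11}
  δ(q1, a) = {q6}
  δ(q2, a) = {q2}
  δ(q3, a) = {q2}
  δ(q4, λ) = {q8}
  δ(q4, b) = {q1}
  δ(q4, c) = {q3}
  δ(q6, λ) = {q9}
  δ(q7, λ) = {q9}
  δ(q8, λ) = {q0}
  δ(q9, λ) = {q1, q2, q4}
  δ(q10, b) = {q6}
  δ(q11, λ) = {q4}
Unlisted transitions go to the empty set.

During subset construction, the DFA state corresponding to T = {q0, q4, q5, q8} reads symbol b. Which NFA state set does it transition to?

q4 on b → {q1}.
No b-transition from q0, q5, q8.
Union after reading b: {q1}.
Now take the λ-closure:
From q1 via λ: add q11.
From q11 via λ: add q4.
From q4 via λ: add q8.
From q8 via λ: add q0.
From q0 via λ: add q5.
No new states can be added; the closed set is {q0, q1, q4, q5, q8, q11}.

{q0, q1, q4, q5, q8, q11}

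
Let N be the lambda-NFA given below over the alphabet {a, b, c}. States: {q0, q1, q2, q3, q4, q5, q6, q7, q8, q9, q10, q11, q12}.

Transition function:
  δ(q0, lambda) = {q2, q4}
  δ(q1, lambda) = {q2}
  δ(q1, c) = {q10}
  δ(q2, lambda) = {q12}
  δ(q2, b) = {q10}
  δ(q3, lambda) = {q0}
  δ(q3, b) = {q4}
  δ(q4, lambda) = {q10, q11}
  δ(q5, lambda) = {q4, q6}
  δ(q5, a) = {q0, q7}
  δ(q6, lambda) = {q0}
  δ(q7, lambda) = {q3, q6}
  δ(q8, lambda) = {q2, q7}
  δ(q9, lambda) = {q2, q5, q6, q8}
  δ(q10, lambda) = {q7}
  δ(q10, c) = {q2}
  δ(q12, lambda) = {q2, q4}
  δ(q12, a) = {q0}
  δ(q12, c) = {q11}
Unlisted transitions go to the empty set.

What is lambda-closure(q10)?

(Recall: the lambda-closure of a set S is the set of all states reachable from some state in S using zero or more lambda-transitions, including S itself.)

{q0, q2, q3, q4, q6, q7, q10, q11, q12}

Start with {q10}.
From q10 via lambda: add q7.
From q7 via lambda: add q3, q6.
From q3 via lambda: add q0.
From q0 via lambda: add q2, q4.
From q2 via lambda: add q12.
From q4 via lambda: add q11.
No new states can be added; the closed set is {q0, q2, q3, q4, q6, q7, q10, q11, q12}.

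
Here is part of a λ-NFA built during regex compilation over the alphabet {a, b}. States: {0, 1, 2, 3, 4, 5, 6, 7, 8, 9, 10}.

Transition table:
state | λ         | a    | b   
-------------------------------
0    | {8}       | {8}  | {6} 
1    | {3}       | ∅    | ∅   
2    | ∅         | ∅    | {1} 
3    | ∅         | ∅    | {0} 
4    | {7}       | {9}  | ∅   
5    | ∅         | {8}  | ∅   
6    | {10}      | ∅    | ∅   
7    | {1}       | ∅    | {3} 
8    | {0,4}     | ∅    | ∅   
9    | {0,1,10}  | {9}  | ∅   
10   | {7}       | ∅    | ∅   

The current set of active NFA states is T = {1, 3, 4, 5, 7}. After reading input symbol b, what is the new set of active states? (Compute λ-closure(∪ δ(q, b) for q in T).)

{0, 1, 3, 4, 7, 8}

3 on b → {0}.
7 on b → {3}.
No b-transition from 1, 4, 5.
Union after reading b: {0, 3}.
Now take the λ-closure:
From 0 via λ: add 8.
From 8 via λ: add 4.
From 4 via λ: add 7.
From 7 via λ: add 1.
No new states can be added; the closed set is {0, 1, 3, 4, 7, 8}.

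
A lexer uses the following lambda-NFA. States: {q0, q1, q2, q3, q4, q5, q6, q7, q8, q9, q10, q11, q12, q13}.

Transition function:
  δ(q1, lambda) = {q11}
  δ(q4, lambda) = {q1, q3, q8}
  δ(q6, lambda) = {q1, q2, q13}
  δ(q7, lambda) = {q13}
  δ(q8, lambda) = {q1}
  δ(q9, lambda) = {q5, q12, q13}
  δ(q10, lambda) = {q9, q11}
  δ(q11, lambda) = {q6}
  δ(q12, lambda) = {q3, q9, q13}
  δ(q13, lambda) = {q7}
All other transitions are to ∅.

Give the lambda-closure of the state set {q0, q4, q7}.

{q0, q1, q2, q3, q4, q6, q7, q8, q11, q13}

Start with {q0, q4, q7}.
From q4 via lambda: add q1, q3, q8.
From q7 via lambda: add q13.
From q1 via lambda: add q11.
From q11 via lambda: add q6.
From q6 via lambda: add q2.
No new states can be added; the closed set is {q0, q1, q2, q3, q4, q6, q7, q8, q11, q13}.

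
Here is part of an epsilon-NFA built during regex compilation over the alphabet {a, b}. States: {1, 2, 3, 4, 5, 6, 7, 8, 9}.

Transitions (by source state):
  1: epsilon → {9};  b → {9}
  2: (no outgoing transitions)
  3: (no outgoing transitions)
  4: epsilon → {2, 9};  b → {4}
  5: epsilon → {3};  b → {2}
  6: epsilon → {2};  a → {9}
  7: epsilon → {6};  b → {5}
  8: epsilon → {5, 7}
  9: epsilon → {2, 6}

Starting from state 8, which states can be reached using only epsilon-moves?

{2, 3, 5, 6, 7, 8}

Start with {8}.
From 8 via epsilon: add 5, 7.
From 5 via epsilon: add 3.
From 7 via epsilon: add 6.
From 6 via epsilon: add 2.
No new states can be added; the closed set is {2, 3, 5, 6, 7, 8}.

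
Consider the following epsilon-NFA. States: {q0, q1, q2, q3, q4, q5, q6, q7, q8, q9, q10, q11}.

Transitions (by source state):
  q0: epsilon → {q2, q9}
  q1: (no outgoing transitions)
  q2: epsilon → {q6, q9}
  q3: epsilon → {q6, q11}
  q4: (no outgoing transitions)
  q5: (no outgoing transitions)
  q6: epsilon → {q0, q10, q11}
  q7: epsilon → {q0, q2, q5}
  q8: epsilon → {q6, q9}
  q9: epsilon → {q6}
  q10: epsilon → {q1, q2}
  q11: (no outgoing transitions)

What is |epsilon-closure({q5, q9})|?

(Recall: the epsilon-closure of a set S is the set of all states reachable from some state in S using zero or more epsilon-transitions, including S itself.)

Start with {q5, q9}.
From q9 via epsilon: add q6.
From q6 via epsilon: add q0, q10, q11.
From q0 via epsilon: add q2.
From q10 via epsilon: add q1.
epsilon-closure = {q0, q1, q2, q5, q6, q9, q10, q11}, which has 8 states.

8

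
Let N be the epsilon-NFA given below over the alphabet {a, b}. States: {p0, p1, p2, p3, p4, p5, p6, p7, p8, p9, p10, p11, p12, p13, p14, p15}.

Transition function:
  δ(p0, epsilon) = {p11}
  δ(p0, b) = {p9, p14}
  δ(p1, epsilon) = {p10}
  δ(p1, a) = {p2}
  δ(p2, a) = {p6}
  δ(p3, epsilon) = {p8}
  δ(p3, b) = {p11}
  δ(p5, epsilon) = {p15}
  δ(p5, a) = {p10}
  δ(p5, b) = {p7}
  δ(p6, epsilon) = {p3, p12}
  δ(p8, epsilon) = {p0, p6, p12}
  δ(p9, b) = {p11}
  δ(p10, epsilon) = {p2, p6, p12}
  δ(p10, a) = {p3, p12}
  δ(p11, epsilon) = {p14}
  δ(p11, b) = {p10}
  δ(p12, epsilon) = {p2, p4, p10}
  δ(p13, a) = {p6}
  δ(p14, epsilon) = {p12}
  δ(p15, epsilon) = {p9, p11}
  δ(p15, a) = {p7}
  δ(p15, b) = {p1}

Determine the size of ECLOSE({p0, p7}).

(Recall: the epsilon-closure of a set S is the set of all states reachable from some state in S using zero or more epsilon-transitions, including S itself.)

Start with {p0, p7}.
From p0 via epsilon: add p11.
From p11 via epsilon: add p14.
From p14 via epsilon: add p12.
From p12 via epsilon: add p2, p4, p10.
From p10 via epsilon: add p6.
From p6 via epsilon: add p3.
From p3 via epsilon: add p8.
epsilon-closure = {p0, p2, p3, p4, p6, p7, p8, p10, p11, p12, p14}, which has 11 states.

11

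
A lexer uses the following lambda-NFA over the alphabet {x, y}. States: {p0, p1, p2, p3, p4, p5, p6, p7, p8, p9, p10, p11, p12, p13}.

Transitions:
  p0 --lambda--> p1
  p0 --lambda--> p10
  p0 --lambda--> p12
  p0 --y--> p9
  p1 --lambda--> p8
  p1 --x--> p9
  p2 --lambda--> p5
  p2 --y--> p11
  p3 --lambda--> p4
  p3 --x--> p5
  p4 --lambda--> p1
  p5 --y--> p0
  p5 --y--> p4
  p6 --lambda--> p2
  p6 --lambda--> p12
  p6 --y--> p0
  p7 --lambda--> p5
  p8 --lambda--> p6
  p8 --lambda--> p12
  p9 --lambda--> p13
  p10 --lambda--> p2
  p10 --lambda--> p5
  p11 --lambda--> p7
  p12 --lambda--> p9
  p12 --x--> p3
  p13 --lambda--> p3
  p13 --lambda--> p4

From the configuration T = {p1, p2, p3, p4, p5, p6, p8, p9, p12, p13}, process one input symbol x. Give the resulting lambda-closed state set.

p1 on x → {p9}.
p3 on x → {p5}.
p12 on x → {p3}.
No x-transition from p2, p4, p5, p6, p8, p9, p13.
Union after reading x: {p3, p5, p9}.
Now take the lambda-closure:
From p3 via lambda: add p4.
From p9 via lambda: add p13.
From p4 via lambda: add p1.
From p1 via lambda: add p8.
From p8 via lambda: add p6, p12.
From p6 via lambda: add p2.
No new states can be added; the closed set is {p1, p2, p3, p4, p5, p6, p8, p9, p12, p13}.

{p1, p2, p3, p4, p5, p6, p8, p9, p12, p13}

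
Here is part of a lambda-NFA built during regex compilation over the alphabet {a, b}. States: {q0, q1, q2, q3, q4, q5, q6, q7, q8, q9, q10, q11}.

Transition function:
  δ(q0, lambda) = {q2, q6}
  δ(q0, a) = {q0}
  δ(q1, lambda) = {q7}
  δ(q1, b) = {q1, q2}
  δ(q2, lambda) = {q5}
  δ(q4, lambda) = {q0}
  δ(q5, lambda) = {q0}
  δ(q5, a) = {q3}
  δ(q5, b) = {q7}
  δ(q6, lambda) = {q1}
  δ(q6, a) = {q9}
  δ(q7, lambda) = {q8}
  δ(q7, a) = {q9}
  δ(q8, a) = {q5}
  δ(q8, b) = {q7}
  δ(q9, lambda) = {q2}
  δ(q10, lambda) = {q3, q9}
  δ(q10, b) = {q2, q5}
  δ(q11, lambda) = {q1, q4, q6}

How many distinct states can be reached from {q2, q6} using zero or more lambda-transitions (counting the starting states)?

Start with {q2, q6}.
From q2 via lambda: add q5.
From q6 via lambda: add q1.
From q1 via lambda: add q7.
From q5 via lambda: add q0.
From q7 via lambda: add q8.
lambda-closure = {q0, q1, q2, q5, q6, q7, q8}, which has 7 states.

7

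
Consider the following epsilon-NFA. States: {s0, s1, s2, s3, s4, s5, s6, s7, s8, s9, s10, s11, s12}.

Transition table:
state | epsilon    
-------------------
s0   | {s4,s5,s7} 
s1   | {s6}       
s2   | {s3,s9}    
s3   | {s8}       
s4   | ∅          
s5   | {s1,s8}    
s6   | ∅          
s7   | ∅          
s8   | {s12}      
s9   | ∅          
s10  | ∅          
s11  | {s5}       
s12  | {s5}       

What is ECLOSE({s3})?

{s1, s3, s5, s6, s8, s12}

Start with {s3}.
From s3 via epsilon: add s8.
From s8 via epsilon: add s12.
From s12 via epsilon: add s5.
From s5 via epsilon: add s1.
From s1 via epsilon: add s6.
No new states can be added; the closed set is {s1, s3, s5, s6, s8, s12}.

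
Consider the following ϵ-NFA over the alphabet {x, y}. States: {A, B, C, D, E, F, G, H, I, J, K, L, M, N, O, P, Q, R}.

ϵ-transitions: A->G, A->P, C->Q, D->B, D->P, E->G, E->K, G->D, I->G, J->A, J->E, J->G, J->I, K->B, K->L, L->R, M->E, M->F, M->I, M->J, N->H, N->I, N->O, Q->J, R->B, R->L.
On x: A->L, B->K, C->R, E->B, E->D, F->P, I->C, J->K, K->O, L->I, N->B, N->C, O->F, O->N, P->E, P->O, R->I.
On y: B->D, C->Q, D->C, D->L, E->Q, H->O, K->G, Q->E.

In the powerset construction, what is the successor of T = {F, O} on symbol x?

{B, D, F, G, H, I, N, O, P}

F on x → {P}.
O on x → {F, N}.
Union after reading x: {F, N, P}.
Now take the ϵ-closure:
From N via ϵ: add H, I, O.
From I via ϵ: add G.
From G via ϵ: add D.
From D via ϵ: add B.
No new states can be added; the closed set is {B, D, F, G, H, I, N, O, P}.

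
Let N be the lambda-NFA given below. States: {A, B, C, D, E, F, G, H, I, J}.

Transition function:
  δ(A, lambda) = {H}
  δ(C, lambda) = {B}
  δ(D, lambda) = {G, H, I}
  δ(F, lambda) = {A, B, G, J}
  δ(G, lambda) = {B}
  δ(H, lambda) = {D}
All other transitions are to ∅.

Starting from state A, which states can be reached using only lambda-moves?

{A, B, D, G, H, I}

Start with {A}.
From A via lambda: add H.
From H via lambda: add D.
From D via lambda: add G, I.
From G via lambda: add B.
No new states can be added; the closed set is {A, B, D, G, H, I}.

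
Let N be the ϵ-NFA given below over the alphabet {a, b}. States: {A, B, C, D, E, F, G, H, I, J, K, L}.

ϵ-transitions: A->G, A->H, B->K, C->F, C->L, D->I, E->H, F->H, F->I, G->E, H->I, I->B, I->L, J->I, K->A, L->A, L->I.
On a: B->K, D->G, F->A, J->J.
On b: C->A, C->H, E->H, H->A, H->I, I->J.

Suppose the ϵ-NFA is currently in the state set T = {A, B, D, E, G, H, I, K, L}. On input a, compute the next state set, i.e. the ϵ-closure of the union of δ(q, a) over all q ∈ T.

B on a → {K}.
D on a → {G}.
No a-transition from A, E, G, H, I, K, L.
Union after reading a: {G, K}.
Now take the ϵ-closure:
From G via ϵ: add E.
From K via ϵ: add A.
From A via ϵ: add H.
From H via ϵ: add I.
From I via ϵ: add B, L.
No new states can be added; the closed set is {A, B, E, G, H, I, K, L}.

{A, B, E, G, H, I, K, L}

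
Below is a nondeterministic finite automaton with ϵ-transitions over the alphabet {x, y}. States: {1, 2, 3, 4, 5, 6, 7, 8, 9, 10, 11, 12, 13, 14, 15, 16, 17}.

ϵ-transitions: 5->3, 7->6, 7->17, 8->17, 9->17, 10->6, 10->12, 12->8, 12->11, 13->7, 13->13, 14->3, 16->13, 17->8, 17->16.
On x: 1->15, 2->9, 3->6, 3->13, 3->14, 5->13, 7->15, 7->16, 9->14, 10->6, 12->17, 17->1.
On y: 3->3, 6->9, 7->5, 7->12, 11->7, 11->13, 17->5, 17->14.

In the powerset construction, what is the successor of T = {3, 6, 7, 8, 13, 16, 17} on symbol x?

3 on x → {6, 13, 14}.
7 on x → {15, 16}.
17 on x → {1}.
No x-transition from 6, 8, 13, 16.
Union after reading x: {1, 6, 13, 14, 15, 16}.
Now take the ϵ-closure:
From 13 via ϵ: add 7.
From 14 via ϵ: add 3.
From 7 via ϵ: add 17.
From 17 via ϵ: add 8.
No new states can be added; the closed set is {1, 3, 6, 7, 8, 13, 14, 15, 16, 17}.

{1, 3, 6, 7, 8, 13, 14, 15, 16, 17}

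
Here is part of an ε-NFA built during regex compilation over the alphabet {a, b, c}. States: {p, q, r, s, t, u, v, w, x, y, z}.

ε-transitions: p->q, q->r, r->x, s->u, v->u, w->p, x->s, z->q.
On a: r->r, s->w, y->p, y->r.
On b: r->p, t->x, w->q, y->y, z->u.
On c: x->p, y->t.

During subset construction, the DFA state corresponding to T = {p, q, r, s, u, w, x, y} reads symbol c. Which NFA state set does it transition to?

{p, q, r, s, t, u, x}

x on c → {p}.
y on c → {t}.
No c-transition from p, q, r, s, u, w.
Union after reading c: {p, t}.
Now take the ε-closure:
From p via ε: add q.
From q via ε: add r.
From r via ε: add x.
From x via ε: add s.
From s via ε: add u.
No new states can be added; the closed set is {p, q, r, s, t, u, x}.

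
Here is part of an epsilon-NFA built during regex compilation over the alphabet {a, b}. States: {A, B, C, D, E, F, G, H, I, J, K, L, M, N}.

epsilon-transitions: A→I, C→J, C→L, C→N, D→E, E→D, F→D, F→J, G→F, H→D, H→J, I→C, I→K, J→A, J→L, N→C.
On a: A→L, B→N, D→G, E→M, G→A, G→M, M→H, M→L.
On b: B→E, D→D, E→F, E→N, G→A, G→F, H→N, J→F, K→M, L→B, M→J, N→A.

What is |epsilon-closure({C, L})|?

7

Start with {C, L}.
From C via epsilon: add J, N.
From J via epsilon: add A.
From A via epsilon: add I.
From I via epsilon: add K.
epsilon-closure = {A, C, I, J, K, L, N}, which has 7 states.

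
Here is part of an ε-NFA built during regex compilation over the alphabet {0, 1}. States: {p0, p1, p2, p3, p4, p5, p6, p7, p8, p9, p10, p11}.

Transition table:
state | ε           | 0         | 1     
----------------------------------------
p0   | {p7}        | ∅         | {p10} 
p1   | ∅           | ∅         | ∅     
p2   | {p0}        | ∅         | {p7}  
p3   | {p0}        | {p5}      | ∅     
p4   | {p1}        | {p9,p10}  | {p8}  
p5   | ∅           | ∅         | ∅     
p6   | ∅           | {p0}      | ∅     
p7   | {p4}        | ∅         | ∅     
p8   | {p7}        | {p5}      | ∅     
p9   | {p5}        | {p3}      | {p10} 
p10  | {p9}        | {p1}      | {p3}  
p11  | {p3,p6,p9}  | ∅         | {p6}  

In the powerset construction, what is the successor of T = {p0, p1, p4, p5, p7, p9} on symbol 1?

{p1, p4, p5, p7, p8, p9, p10}

p0 on 1 → {p10}.
p4 on 1 → {p8}.
p9 on 1 → {p10}.
No 1-transition from p1, p5, p7.
Union after reading 1: {p8, p10}.
Now take the ε-closure:
From p8 via ε: add p7.
From p10 via ε: add p9.
From p7 via ε: add p4.
From p9 via ε: add p5.
From p4 via ε: add p1.
No new states can be added; the closed set is {p1, p4, p5, p7, p8, p9, p10}.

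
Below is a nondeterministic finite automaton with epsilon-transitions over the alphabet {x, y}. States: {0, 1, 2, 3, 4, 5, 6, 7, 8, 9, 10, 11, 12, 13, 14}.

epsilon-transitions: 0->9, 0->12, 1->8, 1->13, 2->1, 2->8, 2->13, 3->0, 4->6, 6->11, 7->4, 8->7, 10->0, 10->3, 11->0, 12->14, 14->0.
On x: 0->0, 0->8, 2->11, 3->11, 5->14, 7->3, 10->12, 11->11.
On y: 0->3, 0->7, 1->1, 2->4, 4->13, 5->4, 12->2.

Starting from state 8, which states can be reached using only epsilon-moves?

Start with {8}.
From 8 via epsilon: add 7.
From 7 via epsilon: add 4.
From 4 via epsilon: add 6.
From 6 via epsilon: add 11.
From 11 via epsilon: add 0.
From 0 via epsilon: add 9, 12.
From 12 via epsilon: add 14.
No new states can be added; the closed set is {0, 4, 6, 7, 8, 9, 11, 12, 14}.

{0, 4, 6, 7, 8, 9, 11, 12, 14}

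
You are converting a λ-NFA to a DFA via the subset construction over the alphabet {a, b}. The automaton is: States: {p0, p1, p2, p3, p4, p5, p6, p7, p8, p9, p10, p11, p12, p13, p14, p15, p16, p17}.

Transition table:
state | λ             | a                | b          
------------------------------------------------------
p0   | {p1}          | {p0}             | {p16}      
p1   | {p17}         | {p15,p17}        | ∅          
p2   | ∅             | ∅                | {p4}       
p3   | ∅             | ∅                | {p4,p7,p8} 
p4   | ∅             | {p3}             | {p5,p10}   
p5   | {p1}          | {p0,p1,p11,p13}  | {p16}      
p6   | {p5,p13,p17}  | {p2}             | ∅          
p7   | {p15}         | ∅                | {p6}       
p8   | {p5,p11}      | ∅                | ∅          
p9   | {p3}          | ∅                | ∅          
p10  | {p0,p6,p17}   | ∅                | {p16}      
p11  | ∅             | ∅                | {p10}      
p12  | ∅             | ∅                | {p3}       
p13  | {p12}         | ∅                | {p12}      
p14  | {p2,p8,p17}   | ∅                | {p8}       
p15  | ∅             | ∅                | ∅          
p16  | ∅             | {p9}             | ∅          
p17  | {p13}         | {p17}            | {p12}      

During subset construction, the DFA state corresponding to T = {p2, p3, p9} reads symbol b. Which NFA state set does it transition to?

p2 on b → {p4}.
p3 on b → {p4, p7, p8}.
No b-transition from p9.
Union after reading b: {p4, p7, p8}.
Now take the λ-closure:
From p7 via λ: add p15.
From p8 via λ: add p5, p11.
From p5 via λ: add p1.
From p1 via λ: add p17.
From p17 via λ: add p13.
From p13 via λ: add p12.
No new states can be added; the closed set is {p1, p4, p5, p7, p8, p11, p12, p13, p15, p17}.

{p1, p4, p5, p7, p8, p11, p12, p13, p15, p17}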